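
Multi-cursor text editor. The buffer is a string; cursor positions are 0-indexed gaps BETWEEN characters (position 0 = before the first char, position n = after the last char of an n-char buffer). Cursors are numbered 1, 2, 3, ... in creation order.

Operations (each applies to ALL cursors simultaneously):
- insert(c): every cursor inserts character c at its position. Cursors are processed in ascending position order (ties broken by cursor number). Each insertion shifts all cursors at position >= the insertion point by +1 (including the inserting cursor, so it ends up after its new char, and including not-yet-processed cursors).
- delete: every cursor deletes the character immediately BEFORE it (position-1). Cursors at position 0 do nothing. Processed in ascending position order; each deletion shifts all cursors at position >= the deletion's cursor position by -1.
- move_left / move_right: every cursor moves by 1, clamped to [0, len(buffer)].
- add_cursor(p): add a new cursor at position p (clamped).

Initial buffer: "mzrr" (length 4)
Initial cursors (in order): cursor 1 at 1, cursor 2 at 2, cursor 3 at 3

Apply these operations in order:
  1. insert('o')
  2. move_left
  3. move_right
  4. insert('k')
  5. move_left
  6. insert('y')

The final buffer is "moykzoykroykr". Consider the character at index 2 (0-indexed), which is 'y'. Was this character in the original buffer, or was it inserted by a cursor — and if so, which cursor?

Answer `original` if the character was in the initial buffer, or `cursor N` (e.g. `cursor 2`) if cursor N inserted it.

Answer: cursor 1

Derivation:
After op 1 (insert('o')): buffer="mozoror" (len 7), cursors c1@2 c2@4 c3@6, authorship .1.2.3.
After op 2 (move_left): buffer="mozoror" (len 7), cursors c1@1 c2@3 c3@5, authorship .1.2.3.
After op 3 (move_right): buffer="mozoror" (len 7), cursors c1@2 c2@4 c3@6, authorship .1.2.3.
After op 4 (insert('k')): buffer="mokzokrokr" (len 10), cursors c1@3 c2@6 c3@9, authorship .11.22.33.
After op 5 (move_left): buffer="mokzokrokr" (len 10), cursors c1@2 c2@5 c3@8, authorship .11.22.33.
After op 6 (insert('y')): buffer="moykzoykroykr" (len 13), cursors c1@3 c2@7 c3@11, authorship .111.222.333.
Authorship (.=original, N=cursor N): . 1 1 1 . 2 2 2 . 3 3 3 .
Index 2: author = 1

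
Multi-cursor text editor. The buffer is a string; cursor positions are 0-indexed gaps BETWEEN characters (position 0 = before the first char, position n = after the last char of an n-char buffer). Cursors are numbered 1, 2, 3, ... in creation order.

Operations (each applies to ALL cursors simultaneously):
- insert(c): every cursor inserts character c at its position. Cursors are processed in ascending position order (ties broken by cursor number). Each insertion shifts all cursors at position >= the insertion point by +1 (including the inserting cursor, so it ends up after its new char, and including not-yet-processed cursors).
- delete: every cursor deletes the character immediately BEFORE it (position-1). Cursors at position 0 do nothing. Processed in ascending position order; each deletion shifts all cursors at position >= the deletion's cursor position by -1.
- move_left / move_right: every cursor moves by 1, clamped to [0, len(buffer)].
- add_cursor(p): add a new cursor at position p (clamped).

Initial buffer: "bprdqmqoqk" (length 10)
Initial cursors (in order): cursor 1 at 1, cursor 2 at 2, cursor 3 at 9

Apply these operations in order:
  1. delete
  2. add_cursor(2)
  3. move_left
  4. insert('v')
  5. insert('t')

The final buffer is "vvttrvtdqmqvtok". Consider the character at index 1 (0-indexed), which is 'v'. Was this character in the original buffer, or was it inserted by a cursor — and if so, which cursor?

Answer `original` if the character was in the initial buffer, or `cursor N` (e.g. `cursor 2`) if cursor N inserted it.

Answer: cursor 2

Derivation:
After op 1 (delete): buffer="rdqmqok" (len 7), cursors c1@0 c2@0 c3@6, authorship .......
After op 2 (add_cursor(2)): buffer="rdqmqok" (len 7), cursors c1@0 c2@0 c4@2 c3@6, authorship .......
After op 3 (move_left): buffer="rdqmqok" (len 7), cursors c1@0 c2@0 c4@1 c3@5, authorship .......
After op 4 (insert('v')): buffer="vvrvdqmqvok" (len 11), cursors c1@2 c2@2 c4@4 c3@9, authorship 12.4....3..
After op 5 (insert('t')): buffer="vvttrvtdqmqvtok" (len 15), cursors c1@4 c2@4 c4@7 c3@13, authorship 1212.44....33..
Authorship (.=original, N=cursor N): 1 2 1 2 . 4 4 . . . . 3 3 . .
Index 1: author = 2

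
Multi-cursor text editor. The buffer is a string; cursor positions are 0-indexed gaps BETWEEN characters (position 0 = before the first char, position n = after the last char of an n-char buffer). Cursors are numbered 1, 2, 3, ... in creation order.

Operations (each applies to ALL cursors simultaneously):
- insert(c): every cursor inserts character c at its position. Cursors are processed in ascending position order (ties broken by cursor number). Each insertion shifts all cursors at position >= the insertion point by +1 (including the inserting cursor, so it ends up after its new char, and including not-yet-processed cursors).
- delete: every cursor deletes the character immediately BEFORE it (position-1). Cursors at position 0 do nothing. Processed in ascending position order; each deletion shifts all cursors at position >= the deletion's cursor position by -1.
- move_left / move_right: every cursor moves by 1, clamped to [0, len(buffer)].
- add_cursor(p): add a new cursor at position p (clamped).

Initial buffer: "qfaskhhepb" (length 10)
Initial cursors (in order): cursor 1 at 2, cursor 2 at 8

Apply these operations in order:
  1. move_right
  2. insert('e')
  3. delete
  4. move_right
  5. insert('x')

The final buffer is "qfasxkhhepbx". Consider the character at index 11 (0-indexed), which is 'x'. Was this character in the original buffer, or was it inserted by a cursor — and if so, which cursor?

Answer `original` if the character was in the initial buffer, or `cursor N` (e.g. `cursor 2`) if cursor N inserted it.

Answer: cursor 2

Derivation:
After op 1 (move_right): buffer="qfaskhhepb" (len 10), cursors c1@3 c2@9, authorship ..........
After op 2 (insert('e')): buffer="qfaeskhhepeb" (len 12), cursors c1@4 c2@11, authorship ...1......2.
After op 3 (delete): buffer="qfaskhhepb" (len 10), cursors c1@3 c2@9, authorship ..........
After op 4 (move_right): buffer="qfaskhhepb" (len 10), cursors c1@4 c2@10, authorship ..........
After op 5 (insert('x')): buffer="qfasxkhhepbx" (len 12), cursors c1@5 c2@12, authorship ....1......2
Authorship (.=original, N=cursor N): . . . . 1 . . . . . . 2
Index 11: author = 2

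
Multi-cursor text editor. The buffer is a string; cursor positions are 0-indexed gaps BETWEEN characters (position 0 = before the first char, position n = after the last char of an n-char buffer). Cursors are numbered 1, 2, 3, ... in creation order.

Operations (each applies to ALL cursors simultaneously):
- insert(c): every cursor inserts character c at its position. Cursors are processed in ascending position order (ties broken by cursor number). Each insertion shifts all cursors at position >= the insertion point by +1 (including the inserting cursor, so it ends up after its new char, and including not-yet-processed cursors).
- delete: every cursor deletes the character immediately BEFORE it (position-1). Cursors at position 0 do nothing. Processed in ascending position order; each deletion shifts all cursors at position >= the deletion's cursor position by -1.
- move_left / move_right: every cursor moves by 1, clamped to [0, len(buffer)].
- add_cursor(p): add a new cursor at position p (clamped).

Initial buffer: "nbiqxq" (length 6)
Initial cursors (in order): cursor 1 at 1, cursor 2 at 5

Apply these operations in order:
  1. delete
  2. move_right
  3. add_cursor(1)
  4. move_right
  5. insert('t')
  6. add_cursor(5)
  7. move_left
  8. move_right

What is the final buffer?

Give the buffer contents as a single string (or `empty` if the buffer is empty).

After op 1 (delete): buffer="biqq" (len 4), cursors c1@0 c2@3, authorship ....
After op 2 (move_right): buffer="biqq" (len 4), cursors c1@1 c2@4, authorship ....
After op 3 (add_cursor(1)): buffer="biqq" (len 4), cursors c1@1 c3@1 c2@4, authorship ....
After op 4 (move_right): buffer="biqq" (len 4), cursors c1@2 c3@2 c2@4, authorship ....
After op 5 (insert('t')): buffer="bittqqt" (len 7), cursors c1@4 c3@4 c2@7, authorship ..13..2
After op 6 (add_cursor(5)): buffer="bittqqt" (len 7), cursors c1@4 c3@4 c4@5 c2@7, authorship ..13..2
After op 7 (move_left): buffer="bittqqt" (len 7), cursors c1@3 c3@3 c4@4 c2@6, authorship ..13..2
After op 8 (move_right): buffer="bittqqt" (len 7), cursors c1@4 c3@4 c4@5 c2@7, authorship ..13..2

Answer: bittqqt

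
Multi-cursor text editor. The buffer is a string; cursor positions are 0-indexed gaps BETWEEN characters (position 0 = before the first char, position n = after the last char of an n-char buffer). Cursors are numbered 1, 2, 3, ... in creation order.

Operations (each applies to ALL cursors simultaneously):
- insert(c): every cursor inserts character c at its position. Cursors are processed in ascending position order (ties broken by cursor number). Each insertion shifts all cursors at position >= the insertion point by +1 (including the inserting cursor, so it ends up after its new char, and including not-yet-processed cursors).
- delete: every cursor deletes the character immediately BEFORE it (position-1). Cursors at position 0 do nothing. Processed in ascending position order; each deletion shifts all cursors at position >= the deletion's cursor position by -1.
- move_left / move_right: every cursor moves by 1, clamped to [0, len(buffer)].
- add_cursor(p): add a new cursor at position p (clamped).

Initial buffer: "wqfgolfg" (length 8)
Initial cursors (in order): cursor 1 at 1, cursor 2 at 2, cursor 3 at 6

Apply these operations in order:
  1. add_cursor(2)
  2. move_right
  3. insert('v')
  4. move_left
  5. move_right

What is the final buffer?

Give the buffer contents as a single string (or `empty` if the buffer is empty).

Answer: wqvfvvgolfvg

Derivation:
After op 1 (add_cursor(2)): buffer="wqfgolfg" (len 8), cursors c1@1 c2@2 c4@2 c3@6, authorship ........
After op 2 (move_right): buffer="wqfgolfg" (len 8), cursors c1@2 c2@3 c4@3 c3@7, authorship ........
After op 3 (insert('v')): buffer="wqvfvvgolfvg" (len 12), cursors c1@3 c2@6 c4@6 c3@11, authorship ..1.24....3.
After op 4 (move_left): buffer="wqvfvvgolfvg" (len 12), cursors c1@2 c2@5 c4@5 c3@10, authorship ..1.24....3.
After op 5 (move_right): buffer="wqvfvvgolfvg" (len 12), cursors c1@3 c2@6 c4@6 c3@11, authorship ..1.24....3.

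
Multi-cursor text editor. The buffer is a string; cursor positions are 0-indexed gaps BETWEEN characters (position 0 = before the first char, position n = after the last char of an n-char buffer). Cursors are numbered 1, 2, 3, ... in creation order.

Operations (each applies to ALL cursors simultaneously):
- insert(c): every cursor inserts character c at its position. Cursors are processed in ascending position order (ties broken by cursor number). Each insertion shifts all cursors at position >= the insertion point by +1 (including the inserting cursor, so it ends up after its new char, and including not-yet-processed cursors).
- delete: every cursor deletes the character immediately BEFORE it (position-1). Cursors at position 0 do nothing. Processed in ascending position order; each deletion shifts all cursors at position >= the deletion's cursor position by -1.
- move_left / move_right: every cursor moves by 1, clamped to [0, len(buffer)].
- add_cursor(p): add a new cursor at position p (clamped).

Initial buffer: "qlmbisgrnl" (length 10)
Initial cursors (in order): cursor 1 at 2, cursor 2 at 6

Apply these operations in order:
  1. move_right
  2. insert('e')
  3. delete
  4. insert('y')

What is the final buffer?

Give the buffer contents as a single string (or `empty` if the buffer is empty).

Answer: qlmybisgyrnl

Derivation:
After op 1 (move_right): buffer="qlmbisgrnl" (len 10), cursors c1@3 c2@7, authorship ..........
After op 2 (insert('e')): buffer="qlmebisgernl" (len 12), cursors c1@4 c2@9, authorship ...1....2...
After op 3 (delete): buffer="qlmbisgrnl" (len 10), cursors c1@3 c2@7, authorship ..........
After op 4 (insert('y')): buffer="qlmybisgyrnl" (len 12), cursors c1@4 c2@9, authorship ...1....2...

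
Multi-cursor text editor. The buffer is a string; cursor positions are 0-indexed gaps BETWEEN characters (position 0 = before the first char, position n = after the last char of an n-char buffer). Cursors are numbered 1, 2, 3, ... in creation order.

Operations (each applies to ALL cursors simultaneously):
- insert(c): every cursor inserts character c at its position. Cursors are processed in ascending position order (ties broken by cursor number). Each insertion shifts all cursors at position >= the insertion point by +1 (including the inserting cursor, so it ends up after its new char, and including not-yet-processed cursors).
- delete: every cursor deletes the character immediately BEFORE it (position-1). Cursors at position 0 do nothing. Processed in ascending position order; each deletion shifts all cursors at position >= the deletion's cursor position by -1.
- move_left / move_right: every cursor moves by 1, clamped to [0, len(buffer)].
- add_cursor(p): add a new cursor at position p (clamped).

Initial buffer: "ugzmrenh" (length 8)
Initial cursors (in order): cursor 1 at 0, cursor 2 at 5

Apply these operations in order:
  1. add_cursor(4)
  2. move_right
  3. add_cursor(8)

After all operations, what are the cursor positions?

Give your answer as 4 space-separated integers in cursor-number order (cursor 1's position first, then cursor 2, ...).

After op 1 (add_cursor(4)): buffer="ugzmrenh" (len 8), cursors c1@0 c3@4 c2@5, authorship ........
After op 2 (move_right): buffer="ugzmrenh" (len 8), cursors c1@1 c3@5 c2@6, authorship ........
After op 3 (add_cursor(8)): buffer="ugzmrenh" (len 8), cursors c1@1 c3@5 c2@6 c4@8, authorship ........

Answer: 1 6 5 8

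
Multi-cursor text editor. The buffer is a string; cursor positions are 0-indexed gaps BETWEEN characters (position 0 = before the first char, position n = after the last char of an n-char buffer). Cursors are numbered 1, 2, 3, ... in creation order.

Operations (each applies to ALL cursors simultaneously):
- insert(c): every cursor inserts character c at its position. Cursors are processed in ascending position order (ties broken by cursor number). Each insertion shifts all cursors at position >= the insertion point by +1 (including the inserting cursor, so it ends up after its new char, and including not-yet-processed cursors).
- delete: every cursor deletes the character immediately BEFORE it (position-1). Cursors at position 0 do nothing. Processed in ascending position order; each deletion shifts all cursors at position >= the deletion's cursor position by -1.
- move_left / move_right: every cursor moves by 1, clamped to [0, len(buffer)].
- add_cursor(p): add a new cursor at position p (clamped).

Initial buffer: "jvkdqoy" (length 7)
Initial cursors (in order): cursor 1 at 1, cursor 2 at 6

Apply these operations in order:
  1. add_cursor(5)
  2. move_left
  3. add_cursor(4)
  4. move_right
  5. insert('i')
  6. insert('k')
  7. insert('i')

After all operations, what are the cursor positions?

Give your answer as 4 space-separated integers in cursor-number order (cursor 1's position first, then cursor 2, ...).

Answer: 4 18 14 14

Derivation:
After op 1 (add_cursor(5)): buffer="jvkdqoy" (len 7), cursors c1@1 c3@5 c2@6, authorship .......
After op 2 (move_left): buffer="jvkdqoy" (len 7), cursors c1@0 c3@4 c2@5, authorship .......
After op 3 (add_cursor(4)): buffer="jvkdqoy" (len 7), cursors c1@0 c3@4 c4@4 c2@5, authorship .......
After op 4 (move_right): buffer="jvkdqoy" (len 7), cursors c1@1 c3@5 c4@5 c2@6, authorship .......
After op 5 (insert('i')): buffer="jivkdqiioiy" (len 11), cursors c1@2 c3@8 c4@8 c2@10, authorship .1....34.2.
After op 6 (insert('k')): buffer="jikvkdqiikkoiky" (len 15), cursors c1@3 c3@11 c4@11 c2@14, authorship .11....3434.22.
After op 7 (insert('i')): buffer="jikivkdqiikkiioikiy" (len 19), cursors c1@4 c3@14 c4@14 c2@18, authorship .111....343434.222.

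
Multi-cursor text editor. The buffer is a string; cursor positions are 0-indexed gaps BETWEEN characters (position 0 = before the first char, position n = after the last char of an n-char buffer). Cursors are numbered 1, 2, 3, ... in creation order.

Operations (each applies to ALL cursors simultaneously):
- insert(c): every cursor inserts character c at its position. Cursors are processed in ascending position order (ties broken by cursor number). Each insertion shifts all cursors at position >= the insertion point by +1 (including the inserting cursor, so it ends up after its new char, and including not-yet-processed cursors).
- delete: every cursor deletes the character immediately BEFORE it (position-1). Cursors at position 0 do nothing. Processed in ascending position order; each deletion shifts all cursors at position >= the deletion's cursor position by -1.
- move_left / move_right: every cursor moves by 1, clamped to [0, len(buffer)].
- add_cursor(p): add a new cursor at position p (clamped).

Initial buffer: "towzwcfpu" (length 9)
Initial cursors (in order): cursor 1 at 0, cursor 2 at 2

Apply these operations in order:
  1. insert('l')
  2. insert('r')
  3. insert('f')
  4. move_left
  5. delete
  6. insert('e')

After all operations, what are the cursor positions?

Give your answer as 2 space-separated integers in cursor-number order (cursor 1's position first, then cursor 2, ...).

After op 1 (insert('l')): buffer="ltolwzwcfpu" (len 11), cursors c1@1 c2@4, authorship 1..2.......
After op 2 (insert('r')): buffer="lrtolrwzwcfpu" (len 13), cursors c1@2 c2@6, authorship 11..22.......
After op 3 (insert('f')): buffer="lrftolrfwzwcfpu" (len 15), cursors c1@3 c2@8, authorship 111..222.......
After op 4 (move_left): buffer="lrftolrfwzwcfpu" (len 15), cursors c1@2 c2@7, authorship 111..222.......
After op 5 (delete): buffer="lftolfwzwcfpu" (len 13), cursors c1@1 c2@5, authorship 11..22.......
After op 6 (insert('e')): buffer="leftolefwzwcfpu" (len 15), cursors c1@2 c2@7, authorship 111..222.......

Answer: 2 7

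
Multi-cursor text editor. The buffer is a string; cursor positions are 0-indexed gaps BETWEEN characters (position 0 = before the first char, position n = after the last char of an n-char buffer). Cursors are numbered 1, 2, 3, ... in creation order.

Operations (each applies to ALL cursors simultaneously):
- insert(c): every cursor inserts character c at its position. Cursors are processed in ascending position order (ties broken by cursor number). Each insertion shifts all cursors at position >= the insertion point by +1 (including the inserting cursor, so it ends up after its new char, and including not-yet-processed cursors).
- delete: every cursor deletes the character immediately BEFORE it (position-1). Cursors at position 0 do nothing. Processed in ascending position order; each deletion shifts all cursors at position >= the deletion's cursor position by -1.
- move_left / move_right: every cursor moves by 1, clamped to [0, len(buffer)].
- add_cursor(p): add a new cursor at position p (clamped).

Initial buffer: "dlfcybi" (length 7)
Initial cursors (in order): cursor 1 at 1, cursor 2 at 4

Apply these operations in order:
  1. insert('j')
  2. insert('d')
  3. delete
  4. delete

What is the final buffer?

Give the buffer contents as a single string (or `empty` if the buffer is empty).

After op 1 (insert('j')): buffer="djlfcjybi" (len 9), cursors c1@2 c2@6, authorship .1...2...
After op 2 (insert('d')): buffer="djdlfcjdybi" (len 11), cursors c1@3 c2@8, authorship .11...22...
After op 3 (delete): buffer="djlfcjybi" (len 9), cursors c1@2 c2@6, authorship .1...2...
After op 4 (delete): buffer="dlfcybi" (len 7), cursors c1@1 c2@4, authorship .......

Answer: dlfcybi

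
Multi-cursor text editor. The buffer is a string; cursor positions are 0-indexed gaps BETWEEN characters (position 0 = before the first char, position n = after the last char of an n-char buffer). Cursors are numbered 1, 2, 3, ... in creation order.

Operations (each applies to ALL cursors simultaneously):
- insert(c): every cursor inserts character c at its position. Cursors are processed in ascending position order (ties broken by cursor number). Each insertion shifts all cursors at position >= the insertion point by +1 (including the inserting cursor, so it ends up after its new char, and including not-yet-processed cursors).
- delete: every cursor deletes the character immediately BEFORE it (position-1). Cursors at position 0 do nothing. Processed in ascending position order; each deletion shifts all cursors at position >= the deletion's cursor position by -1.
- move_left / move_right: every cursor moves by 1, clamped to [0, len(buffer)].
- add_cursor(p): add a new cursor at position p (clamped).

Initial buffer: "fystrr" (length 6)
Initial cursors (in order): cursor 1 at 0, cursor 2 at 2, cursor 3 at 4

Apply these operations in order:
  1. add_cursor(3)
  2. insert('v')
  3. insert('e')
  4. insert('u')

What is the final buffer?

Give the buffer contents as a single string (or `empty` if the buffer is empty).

Answer: veufyveusveutveurr

Derivation:
After op 1 (add_cursor(3)): buffer="fystrr" (len 6), cursors c1@0 c2@2 c4@3 c3@4, authorship ......
After op 2 (insert('v')): buffer="vfyvsvtvrr" (len 10), cursors c1@1 c2@4 c4@6 c3@8, authorship 1..2.4.3..
After op 3 (insert('e')): buffer="vefyvesvetverr" (len 14), cursors c1@2 c2@6 c4@9 c3@12, authorship 11..22.44.33..
After op 4 (insert('u')): buffer="veufyveusveutveurr" (len 18), cursors c1@3 c2@8 c4@12 c3@16, authorship 111..222.444.333..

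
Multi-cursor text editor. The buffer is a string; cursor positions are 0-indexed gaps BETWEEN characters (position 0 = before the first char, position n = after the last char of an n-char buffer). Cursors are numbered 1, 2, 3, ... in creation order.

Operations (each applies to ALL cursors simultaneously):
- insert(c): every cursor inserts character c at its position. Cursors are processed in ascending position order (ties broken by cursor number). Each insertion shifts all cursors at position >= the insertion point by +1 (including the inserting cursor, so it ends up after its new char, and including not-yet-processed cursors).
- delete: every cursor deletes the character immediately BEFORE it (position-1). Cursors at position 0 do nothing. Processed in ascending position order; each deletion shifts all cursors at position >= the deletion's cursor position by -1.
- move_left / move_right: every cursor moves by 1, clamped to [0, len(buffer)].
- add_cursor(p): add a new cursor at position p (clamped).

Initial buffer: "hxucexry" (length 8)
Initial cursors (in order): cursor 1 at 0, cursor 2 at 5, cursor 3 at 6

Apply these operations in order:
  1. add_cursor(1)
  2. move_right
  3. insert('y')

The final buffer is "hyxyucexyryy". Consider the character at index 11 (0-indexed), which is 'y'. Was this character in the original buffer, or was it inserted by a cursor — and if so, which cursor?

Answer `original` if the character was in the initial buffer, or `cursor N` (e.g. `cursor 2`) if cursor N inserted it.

After op 1 (add_cursor(1)): buffer="hxucexry" (len 8), cursors c1@0 c4@1 c2@5 c3@6, authorship ........
After op 2 (move_right): buffer="hxucexry" (len 8), cursors c1@1 c4@2 c2@6 c3@7, authorship ........
After op 3 (insert('y')): buffer="hyxyucexyryy" (len 12), cursors c1@2 c4@4 c2@9 c3@11, authorship .1.4....2.3.
Authorship (.=original, N=cursor N): . 1 . 4 . . . . 2 . 3 .
Index 11: author = original

Answer: original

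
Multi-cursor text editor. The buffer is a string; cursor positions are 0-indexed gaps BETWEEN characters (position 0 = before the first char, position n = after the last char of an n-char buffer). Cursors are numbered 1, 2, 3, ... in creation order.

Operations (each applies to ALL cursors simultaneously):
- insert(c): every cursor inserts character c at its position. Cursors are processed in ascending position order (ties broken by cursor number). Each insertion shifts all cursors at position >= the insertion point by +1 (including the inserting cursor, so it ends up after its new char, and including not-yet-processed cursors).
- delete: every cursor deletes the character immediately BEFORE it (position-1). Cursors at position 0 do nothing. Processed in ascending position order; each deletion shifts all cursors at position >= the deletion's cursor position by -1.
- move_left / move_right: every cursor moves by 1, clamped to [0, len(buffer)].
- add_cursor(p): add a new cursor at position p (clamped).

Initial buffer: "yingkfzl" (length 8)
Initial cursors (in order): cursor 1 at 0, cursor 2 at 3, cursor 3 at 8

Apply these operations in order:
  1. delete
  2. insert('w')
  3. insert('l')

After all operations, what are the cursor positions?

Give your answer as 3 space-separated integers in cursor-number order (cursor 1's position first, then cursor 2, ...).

After op 1 (delete): buffer="yigkfz" (len 6), cursors c1@0 c2@2 c3@6, authorship ......
After op 2 (insert('w')): buffer="wyiwgkfzw" (len 9), cursors c1@1 c2@4 c3@9, authorship 1..2....3
After op 3 (insert('l')): buffer="wlyiwlgkfzwl" (len 12), cursors c1@2 c2@6 c3@12, authorship 11..22....33

Answer: 2 6 12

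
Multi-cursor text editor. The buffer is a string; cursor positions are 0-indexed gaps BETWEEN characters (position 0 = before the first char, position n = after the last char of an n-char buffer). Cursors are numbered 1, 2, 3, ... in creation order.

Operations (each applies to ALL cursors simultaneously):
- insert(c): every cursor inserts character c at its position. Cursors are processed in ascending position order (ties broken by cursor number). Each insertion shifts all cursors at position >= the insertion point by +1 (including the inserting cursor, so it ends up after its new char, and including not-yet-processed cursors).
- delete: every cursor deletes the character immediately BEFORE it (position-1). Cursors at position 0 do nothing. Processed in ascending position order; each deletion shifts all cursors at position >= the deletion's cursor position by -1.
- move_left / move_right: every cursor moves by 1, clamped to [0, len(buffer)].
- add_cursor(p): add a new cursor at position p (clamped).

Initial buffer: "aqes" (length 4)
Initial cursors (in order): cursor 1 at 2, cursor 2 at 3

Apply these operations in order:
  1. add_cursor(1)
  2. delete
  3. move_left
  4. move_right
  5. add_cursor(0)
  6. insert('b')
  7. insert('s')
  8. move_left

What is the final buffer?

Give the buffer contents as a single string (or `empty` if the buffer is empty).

Answer: bssbbbsss

Derivation:
After op 1 (add_cursor(1)): buffer="aqes" (len 4), cursors c3@1 c1@2 c2@3, authorship ....
After op 2 (delete): buffer="s" (len 1), cursors c1@0 c2@0 c3@0, authorship .
After op 3 (move_left): buffer="s" (len 1), cursors c1@0 c2@0 c3@0, authorship .
After op 4 (move_right): buffer="s" (len 1), cursors c1@1 c2@1 c3@1, authorship .
After op 5 (add_cursor(0)): buffer="s" (len 1), cursors c4@0 c1@1 c2@1 c3@1, authorship .
After op 6 (insert('b')): buffer="bsbbb" (len 5), cursors c4@1 c1@5 c2@5 c3@5, authorship 4.123
After op 7 (insert('s')): buffer="bssbbbsss" (len 9), cursors c4@2 c1@9 c2@9 c3@9, authorship 44.123123
After op 8 (move_left): buffer="bssbbbsss" (len 9), cursors c4@1 c1@8 c2@8 c3@8, authorship 44.123123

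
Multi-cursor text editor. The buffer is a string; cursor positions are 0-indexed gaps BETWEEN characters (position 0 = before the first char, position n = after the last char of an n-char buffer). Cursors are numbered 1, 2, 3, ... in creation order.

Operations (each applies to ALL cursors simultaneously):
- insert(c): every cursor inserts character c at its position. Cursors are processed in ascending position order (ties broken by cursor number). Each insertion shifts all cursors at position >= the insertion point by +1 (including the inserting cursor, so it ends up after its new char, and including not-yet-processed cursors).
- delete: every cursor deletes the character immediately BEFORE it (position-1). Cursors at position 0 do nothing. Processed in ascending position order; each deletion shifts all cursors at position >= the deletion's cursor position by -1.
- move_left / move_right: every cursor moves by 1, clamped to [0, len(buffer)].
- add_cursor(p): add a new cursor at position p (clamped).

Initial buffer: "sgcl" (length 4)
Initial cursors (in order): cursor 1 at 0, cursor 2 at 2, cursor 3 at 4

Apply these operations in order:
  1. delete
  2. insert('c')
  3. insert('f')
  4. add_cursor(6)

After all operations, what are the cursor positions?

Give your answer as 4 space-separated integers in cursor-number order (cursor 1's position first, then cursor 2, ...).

Answer: 2 5 8 6

Derivation:
After op 1 (delete): buffer="sc" (len 2), cursors c1@0 c2@1 c3@2, authorship ..
After op 2 (insert('c')): buffer="csccc" (len 5), cursors c1@1 c2@3 c3@5, authorship 1.2.3
After op 3 (insert('f')): buffer="cfscfccf" (len 8), cursors c1@2 c2@5 c3@8, authorship 11.22.33
After op 4 (add_cursor(6)): buffer="cfscfccf" (len 8), cursors c1@2 c2@5 c4@6 c3@8, authorship 11.22.33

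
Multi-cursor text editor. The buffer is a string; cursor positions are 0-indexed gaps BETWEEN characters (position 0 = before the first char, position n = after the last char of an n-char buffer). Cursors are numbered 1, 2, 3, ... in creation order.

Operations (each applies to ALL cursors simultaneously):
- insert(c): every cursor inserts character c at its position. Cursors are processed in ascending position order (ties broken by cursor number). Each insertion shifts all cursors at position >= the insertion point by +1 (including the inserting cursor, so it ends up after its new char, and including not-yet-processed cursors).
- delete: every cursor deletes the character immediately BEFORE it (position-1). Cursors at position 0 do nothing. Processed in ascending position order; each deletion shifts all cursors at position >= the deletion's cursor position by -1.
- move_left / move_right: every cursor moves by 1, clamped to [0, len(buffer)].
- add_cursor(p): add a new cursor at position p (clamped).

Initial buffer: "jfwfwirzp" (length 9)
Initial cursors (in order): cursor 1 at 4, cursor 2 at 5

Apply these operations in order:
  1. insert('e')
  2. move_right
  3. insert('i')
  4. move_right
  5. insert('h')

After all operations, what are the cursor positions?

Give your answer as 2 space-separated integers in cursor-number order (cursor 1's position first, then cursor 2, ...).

Answer: 9 13

Derivation:
After op 1 (insert('e')): buffer="jfwfeweirzp" (len 11), cursors c1@5 c2@7, authorship ....1.2....
After op 2 (move_right): buffer="jfwfeweirzp" (len 11), cursors c1@6 c2@8, authorship ....1.2....
After op 3 (insert('i')): buffer="jfwfewieiirzp" (len 13), cursors c1@7 c2@10, authorship ....1.12.2...
After op 4 (move_right): buffer="jfwfewieiirzp" (len 13), cursors c1@8 c2@11, authorship ....1.12.2...
After op 5 (insert('h')): buffer="jfwfewiehiirhzp" (len 15), cursors c1@9 c2@13, authorship ....1.121.2.2..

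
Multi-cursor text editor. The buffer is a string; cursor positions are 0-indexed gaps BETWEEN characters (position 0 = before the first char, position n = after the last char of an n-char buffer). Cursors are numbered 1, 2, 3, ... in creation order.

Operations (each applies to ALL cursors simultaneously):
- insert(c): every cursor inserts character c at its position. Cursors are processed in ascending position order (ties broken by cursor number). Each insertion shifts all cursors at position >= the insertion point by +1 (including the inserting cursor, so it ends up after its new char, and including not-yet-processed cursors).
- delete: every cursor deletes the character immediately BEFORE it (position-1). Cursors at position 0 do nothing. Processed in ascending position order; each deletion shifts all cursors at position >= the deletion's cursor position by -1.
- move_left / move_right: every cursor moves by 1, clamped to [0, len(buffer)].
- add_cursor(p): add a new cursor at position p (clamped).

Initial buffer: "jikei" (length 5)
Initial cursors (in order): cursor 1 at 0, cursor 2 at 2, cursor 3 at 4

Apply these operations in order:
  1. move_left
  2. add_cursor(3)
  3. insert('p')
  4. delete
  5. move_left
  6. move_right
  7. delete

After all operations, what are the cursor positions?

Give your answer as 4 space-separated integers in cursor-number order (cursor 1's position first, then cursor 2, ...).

After op 1 (move_left): buffer="jikei" (len 5), cursors c1@0 c2@1 c3@3, authorship .....
After op 2 (add_cursor(3)): buffer="jikei" (len 5), cursors c1@0 c2@1 c3@3 c4@3, authorship .....
After op 3 (insert('p')): buffer="pjpikppei" (len 9), cursors c1@1 c2@3 c3@7 c4@7, authorship 1.2..34..
After op 4 (delete): buffer="jikei" (len 5), cursors c1@0 c2@1 c3@3 c4@3, authorship .....
After op 5 (move_left): buffer="jikei" (len 5), cursors c1@0 c2@0 c3@2 c4@2, authorship .....
After op 6 (move_right): buffer="jikei" (len 5), cursors c1@1 c2@1 c3@3 c4@3, authorship .....
After op 7 (delete): buffer="ei" (len 2), cursors c1@0 c2@0 c3@0 c4@0, authorship ..

Answer: 0 0 0 0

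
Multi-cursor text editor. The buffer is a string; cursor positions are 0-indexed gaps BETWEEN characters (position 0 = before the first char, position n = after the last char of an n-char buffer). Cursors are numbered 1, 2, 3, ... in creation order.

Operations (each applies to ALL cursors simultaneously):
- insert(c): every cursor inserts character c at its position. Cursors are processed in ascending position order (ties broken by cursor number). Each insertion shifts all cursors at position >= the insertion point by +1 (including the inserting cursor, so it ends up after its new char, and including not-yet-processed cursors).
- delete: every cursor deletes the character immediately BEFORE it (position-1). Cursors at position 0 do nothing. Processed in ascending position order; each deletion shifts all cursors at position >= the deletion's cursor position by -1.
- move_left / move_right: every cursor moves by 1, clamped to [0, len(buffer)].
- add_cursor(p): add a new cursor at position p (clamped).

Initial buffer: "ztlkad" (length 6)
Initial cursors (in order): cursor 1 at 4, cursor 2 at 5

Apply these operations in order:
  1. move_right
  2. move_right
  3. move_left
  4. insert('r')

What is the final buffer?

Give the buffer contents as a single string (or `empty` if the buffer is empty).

Answer: ztlkarrd

Derivation:
After op 1 (move_right): buffer="ztlkad" (len 6), cursors c1@5 c2@6, authorship ......
After op 2 (move_right): buffer="ztlkad" (len 6), cursors c1@6 c2@6, authorship ......
After op 3 (move_left): buffer="ztlkad" (len 6), cursors c1@5 c2@5, authorship ......
After op 4 (insert('r')): buffer="ztlkarrd" (len 8), cursors c1@7 c2@7, authorship .....12.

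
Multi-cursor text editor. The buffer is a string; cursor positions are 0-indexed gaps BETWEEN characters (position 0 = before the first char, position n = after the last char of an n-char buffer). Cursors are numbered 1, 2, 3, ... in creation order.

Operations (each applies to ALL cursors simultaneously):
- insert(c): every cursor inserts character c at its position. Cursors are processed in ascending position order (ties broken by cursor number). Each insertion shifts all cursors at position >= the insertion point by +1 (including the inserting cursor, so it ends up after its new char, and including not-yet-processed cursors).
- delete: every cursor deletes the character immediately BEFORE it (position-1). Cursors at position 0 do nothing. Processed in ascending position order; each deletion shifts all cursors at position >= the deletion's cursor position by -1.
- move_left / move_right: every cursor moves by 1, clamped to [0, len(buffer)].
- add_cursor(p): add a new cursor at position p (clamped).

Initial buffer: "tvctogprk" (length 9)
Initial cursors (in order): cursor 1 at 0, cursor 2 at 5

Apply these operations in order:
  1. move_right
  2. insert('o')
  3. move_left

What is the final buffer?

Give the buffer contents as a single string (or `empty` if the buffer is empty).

Answer: tovctogoprk

Derivation:
After op 1 (move_right): buffer="tvctogprk" (len 9), cursors c1@1 c2@6, authorship .........
After op 2 (insert('o')): buffer="tovctogoprk" (len 11), cursors c1@2 c2@8, authorship .1.....2...
After op 3 (move_left): buffer="tovctogoprk" (len 11), cursors c1@1 c2@7, authorship .1.....2...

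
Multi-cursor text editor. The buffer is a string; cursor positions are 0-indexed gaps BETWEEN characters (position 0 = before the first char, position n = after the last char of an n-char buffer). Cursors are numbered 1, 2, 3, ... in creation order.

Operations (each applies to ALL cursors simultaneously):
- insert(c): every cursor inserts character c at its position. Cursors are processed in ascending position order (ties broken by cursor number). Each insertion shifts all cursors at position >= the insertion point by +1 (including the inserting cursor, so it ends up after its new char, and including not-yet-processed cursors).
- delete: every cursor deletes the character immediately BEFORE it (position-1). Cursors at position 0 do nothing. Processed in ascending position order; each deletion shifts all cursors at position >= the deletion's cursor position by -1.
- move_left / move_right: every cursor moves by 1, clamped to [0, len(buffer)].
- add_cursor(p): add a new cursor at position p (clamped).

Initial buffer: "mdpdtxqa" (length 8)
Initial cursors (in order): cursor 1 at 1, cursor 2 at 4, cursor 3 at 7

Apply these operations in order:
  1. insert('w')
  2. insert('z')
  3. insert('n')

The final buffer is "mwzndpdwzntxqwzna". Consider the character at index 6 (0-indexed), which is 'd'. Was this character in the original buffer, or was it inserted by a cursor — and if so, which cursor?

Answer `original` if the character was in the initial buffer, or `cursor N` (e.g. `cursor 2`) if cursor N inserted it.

Answer: original

Derivation:
After op 1 (insert('w')): buffer="mwdpdwtxqwa" (len 11), cursors c1@2 c2@6 c3@10, authorship .1...2...3.
After op 2 (insert('z')): buffer="mwzdpdwztxqwza" (len 14), cursors c1@3 c2@8 c3@13, authorship .11...22...33.
After op 3 (insert('n')): buffer="mwzndpdwzntxqwzna" (len 17), cursors c1@4 c2@10 c3@16, authorship .111...222...333.
Authorship (.=original, N=cursor N): . 1 1 1 . . . 2 2 2 . . . 3 3 3 .
Index 6: author = original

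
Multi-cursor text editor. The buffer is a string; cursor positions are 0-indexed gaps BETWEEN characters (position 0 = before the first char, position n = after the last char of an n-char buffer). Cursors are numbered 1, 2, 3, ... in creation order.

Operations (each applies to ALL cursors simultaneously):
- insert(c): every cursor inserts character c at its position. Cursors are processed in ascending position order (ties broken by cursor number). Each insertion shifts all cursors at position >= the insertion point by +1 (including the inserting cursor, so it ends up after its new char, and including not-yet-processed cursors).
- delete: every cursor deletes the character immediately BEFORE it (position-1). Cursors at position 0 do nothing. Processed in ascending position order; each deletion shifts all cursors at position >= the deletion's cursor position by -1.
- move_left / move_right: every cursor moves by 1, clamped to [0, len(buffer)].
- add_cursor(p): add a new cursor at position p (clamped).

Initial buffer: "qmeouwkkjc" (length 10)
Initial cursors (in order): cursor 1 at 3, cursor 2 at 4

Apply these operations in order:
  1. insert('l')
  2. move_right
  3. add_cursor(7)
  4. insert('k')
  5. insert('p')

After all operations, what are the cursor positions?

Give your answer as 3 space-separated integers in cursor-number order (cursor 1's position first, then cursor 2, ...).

After op 1 (insert('l')): buffer="qmeloluwkkjc" (len 12), cursors c1@4 c2@6, authorship ...1.2......
After op 2 (move_right): buffer="qmeloluwkkjc" (len 12), cursors c1@5 c2@7, authorship ...1.2......
After op 3 (add_cursor(7)): buffer="qmeloluwkkjc" (len 12), cursors c1@5 c2@7 c3@7, authorship ...1.2......
After op 4 (insert('k')): buffer="qmeloklukkwkkjc" (len 15), cursors c1@6 c2@10 c3@10, authorship ...1.12.23.....
After op 5 (insert('p')): buffer="qmelokplukkppwkkjc" (len 18), cursors c1@7 c2@13 c3@13, authorship ...1.112.2323.....

Answer: 7 13 13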